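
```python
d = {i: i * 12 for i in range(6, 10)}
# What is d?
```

{6: 72, 7: 84, 8: 96, 9: 108}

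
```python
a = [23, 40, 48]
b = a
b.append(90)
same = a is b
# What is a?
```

After line 1: a = [23, 40, 48]
After line 2 (b = a is an alias, same object): a = [23, 40, 48], b = [23, 40, 48]
After line 3 (b.append mutates the shared list): a = [23, 40, 48, 90], b = [23, 40, 48, 90]
After line 4 (same = a is b; same object -> True): same = True

[23, 40, 48, 90]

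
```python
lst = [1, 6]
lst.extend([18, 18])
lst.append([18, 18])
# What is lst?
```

After line 1: lst = [1, 6]
After line 2 (extend unpacks [18, 18]): lst = [1, 6, 18, 18]
After line 3 (append adds [18, 18] as single element): lst = [1, 6, 18, 18, [18, 18]]

[1, 6, 18, 18, [18, 18]]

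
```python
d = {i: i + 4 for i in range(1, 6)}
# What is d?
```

{1: 5, 2: 6, 3: 7, 4: 8, 5: 9}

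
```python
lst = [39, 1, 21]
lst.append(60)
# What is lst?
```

[39, 1, 21, 60]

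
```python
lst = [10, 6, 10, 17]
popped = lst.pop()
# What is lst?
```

[10, 6, 10]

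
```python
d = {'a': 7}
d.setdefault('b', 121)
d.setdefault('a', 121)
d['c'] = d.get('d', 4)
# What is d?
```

After line 1: d = {'a': 7}
After line 2 (setdefault adds 'b'=121): d = {'a': 7, 'b': 121}
After line 3 (setdefault 'a' no-op, already exists): d = {'a': 7, 'b': 121}
After line 4 (get('d', 4) returns default since 'd' not in d): d = {'a': 7, 'b': 121, 'c': 4}

{'a': 7, 'b': 121, 'c': 4}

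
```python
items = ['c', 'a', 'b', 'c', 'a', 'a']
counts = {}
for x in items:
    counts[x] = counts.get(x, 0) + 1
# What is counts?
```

Initial: counts = {}, items = ['c', 'a', 'b', 'c', 'a', 'a']
See 'c': counts = {'c': 1}
See 'a': counts = {'c': 1, 'a': 1}
See 'b': counts = {'c': 1, 'a': 1, 'b': 1}
See 'c': counts = {'c': 2, 'a': 1, 'b': 1}
See 'a': counts = {'c': 2, 'a': 2, 'b': 1}
See 'a': counts = {'c': 2, 'a': 3, 'b': 1}

{'c': 2, 'a': 3, 'b': 1}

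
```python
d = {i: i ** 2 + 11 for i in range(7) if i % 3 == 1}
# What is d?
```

{1: 12, 4: 27}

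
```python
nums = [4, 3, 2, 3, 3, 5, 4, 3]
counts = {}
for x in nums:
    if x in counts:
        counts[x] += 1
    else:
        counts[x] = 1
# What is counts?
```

Initial: counts = {}, nums = [4, 3, 2, 3, 3, 5, 4, 3]
See 4: counts = {4: 1}
See 3: counts = {4: 1, 3: 1}
See 2: counts = {4: 1, 3: 1, 2: 1}
See 3: counts = {4: 1, 3: 2, 2: 1}
See 3: counts = {4: 1, 3: 3, 2: 1}
See 5: counts = {4: 1, 3: 3, 2: 1, 5: 1}
See 4: counts = {4: 2, 3: 3, 2: 1, 5: 1}
See 3: counts = {4: 2, 3: 4, 2: 1, 5: 1}

{4: 2, 3: 4, 2: 1, 5: 1}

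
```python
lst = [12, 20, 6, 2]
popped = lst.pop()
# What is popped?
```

2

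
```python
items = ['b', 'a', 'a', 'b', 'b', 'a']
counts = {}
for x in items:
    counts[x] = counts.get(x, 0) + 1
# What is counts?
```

Initial: counts = {}, items = ['b', 'a', 'a', 'b', 'b', 'a']
See 'b': counts = {'b': 1}
See 'a': counts = {'b': 1, 'a': 1}
See 'a': counts = {'b': 1, 'a': 2}
See 'b': counts = {'b': 2, 'a': 2}
See 'b': counts = {'b': 3, 'a': 2}
See 'a': counts = {'b': 3, 'a': 3}

{'b': 3, 'a': 3}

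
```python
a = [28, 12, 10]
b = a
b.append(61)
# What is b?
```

After line 1: a = [28, 12, 10]
After line 2 (b = a is an alias, same object): a = [28, 12, 10], b = [28, 12, 10]
After line 3 (b.append mutates the shared list): a = [28, 12, 10, 61], b = [28, 12, 10, 61]

[28, 12, 10, 61]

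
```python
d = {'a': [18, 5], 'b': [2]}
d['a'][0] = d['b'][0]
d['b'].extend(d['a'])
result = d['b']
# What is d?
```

After line 1: d = {'a': [18, 5], 'b': [2]}
After line 2 (a[0] = b[0] = 2): d = {'a': [2, 5], 'b': [2]}
After line 3 (b.extend(a) appends [2, 5]): d = {'a': [2, 5], 'b': [2, 2, 5]}
After line 4: result = d['b'] = [2, 2, 5]

{'a': [2, 5], 'b': [2, 2, 5]}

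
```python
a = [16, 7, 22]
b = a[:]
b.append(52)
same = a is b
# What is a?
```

After line 1: a = [16, 7, 22]
After line 2 (b = a[:] is a shallow copy, new object): a = [16, 7, 22], b = [16, 7, 22]
After line 3 (append only mutates b): a = [16, 7, 22], b = [16, 7, 22, 52]
After line 4 (same = a is b; different objects -> False): same = False

[16, 7, 22]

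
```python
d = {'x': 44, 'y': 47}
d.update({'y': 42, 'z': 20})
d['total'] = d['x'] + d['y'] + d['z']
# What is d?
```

After line 1: d = {'x': 44, 'y': 47}
After line 2 (y overwritten, z added): d = {'x': 44, 'y': 42, 'z': 20}
After line 3 (total = 44 + 42 + 20 = 106): d = {'x': 44, 'y': 42, 'z': 20, 'total': 106}

{'x': 44, 'y': 42, 'z': 20, 'total': 106}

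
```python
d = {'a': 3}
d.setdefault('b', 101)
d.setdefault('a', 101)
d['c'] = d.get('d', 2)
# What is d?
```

After line 1: d = {'a': 3}
After line 2 (setdefault adds 'b'=101): d = {'a': 3, 'b': 101}
After line 3 (setdefault 'a' no-op, already exists): d = {'a': 3, 'b': 101}
After line 4 (get('d', 2) returns default since 'd' not in d): d = {'a': 3, 'b': 101, 'c': 2}

{'a': 3, 'b': 101, 'c': 2}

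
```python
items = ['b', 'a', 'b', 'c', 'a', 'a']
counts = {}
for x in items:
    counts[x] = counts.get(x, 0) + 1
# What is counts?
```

Initial: counts = {}, items = ['b', 'a', 'b', 'c', 'a', 'a']
See 'b': counts = {'b': 1}
See 'a': counts = {'b': 1, 'a': 1}
See 'b': counts = {'b': 2, 'a': 1}
See 'c': counts = {'b': 2, 'a': 1, 'c': 1}
See 'a': counts = {'b': 2, 'a': 2, 'c': 1}
See 'a': counts = {'b': 2, 'a': 3, 'c': 1}

{'b': 2, 'a': 3, 'c': 1}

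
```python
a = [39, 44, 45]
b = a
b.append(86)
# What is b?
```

After line 1: a = [39, 44, 45]
After line 2 (b = a is an alias, same object): a = [39, 44, 45], b = [39, 44, 45]
After line 3 (b.append mutates the shared list): a = [39, 44, 45, 86], b = [39, 44, 45, 86]

[39, 44, 45, 86]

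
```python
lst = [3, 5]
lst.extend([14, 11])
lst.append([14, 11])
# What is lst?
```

After line 1: lst = [3, 5]
After line 2 (extend unpacks [14, 11]): lst = [3, 5, 14, 11]
After line 3 (append adds [14, 11] as single element): lst = [3, 5, 14, 11, [14, 11]]

[3, 5, 14, 11, [14, 11]]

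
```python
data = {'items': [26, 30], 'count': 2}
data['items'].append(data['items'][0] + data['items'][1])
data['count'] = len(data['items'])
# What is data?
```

After line 1: data = {'items': [26, 30], 'count': 2}
After line 2 (append 26 + 30 = 56): data = {'items': [26, 30, 56], 'count': 2}
After line 3 (count = len(items) = 3): data = {'items': [26, 30, 56], 'count': 3}

{'items': [26, 30, 56], 'count': 3}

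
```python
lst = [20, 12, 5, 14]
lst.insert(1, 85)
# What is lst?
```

[20, 85, 12, 5, 14]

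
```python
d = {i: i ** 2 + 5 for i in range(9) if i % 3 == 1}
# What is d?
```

{1: 6, 4: 21, 7: 54}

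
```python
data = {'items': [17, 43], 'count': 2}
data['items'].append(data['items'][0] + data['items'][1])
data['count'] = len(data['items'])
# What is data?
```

After line 1: data = {'items': [17, 43], 'count': 2}
After line 2 (append 17 + 43 = 60): data = {'items': [17, 43, 60], 'count': 2}
After line 3 (count = len(items) = 3): data = {'items': [17, 43, 60], 'count': 3}

{'items': [17, 43, 60], 'count': 3}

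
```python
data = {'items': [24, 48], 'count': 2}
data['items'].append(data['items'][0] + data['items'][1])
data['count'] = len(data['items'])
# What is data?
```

After line 1: data = {'items': [24, 48], 'count': 2}
After line 2 (append 24 + 48 = 72): data = {'items': [24, 48, 72], 'count': 2}
After line 3 (count = len(items) = 3): data = {'items': [24, 48, 72], 'count': 3}

{'items': [24, 48, 72], 'count': 3}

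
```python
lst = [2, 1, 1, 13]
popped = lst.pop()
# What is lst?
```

[2, 1, 1]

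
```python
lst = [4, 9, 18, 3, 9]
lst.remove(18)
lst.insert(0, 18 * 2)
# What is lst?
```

After line 1: lst = [4, 9, 18, 3, 9]
After line 2 (remove first 18): lst = [4, 9, 3, 9]
After line 3 (insert 36 at index 0): lst = [36, 4, 9, 3, 9]

[36, 4, 9, 3, 9]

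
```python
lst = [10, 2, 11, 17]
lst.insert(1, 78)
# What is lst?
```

[10, 78, 2, 11, 17]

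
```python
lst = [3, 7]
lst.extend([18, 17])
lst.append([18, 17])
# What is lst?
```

After line 1: lst = [3, 7]
After line 2 (extend unpacks [18, 17]): lst = [3, 7, 18, 17]
After line 3 (append adds [18, 17] as single element): lst = [3, 7, 18, 17, [18, 17]]

[3, 7, 18, 17, [18, 17]]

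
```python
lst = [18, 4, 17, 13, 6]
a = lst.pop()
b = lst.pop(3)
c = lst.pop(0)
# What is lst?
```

After line 1: lst = [18, 4, 17, 13, 6]
After line 2 (pop() -> a = 6): lst = [18, 4, 17, 13]
After line 3 (pop(3) -> b = 13): lst = [18, 4, 17]
After line 4 (pop(0) -> c = 18): lst = [4, 17]

[4, 17]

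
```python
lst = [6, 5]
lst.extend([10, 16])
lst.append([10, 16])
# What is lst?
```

After line 1: lst = [6, 5]
After line 2 (extend unpacks [10, 16]): lst = [6, 5, 10, 16]
After line 3 (append adds [10, 16] as single element): lst = [6, 5, 10, 16, [10, 16]]

[6, 5, 10, 16, [10, 16]]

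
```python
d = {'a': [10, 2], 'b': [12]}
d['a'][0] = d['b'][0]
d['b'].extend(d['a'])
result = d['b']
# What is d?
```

After line 1: d = {'a': [10, 2], 'b': [12]}
After line 2 (a[0] = b[0] = 12): d = {'a': [12, 2], 'b': [12]}
After line 3 (b.extend(a) appends [12, 2]): d = {'a': [12, 2], 'b': [12, 12, 2]}
After line 4: result = d['b'] = [12, 12, 2]

{'a': [12, 2], 'b': [12, 12, 2]}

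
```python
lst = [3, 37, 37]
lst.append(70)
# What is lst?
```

[3, 37, 37, 70]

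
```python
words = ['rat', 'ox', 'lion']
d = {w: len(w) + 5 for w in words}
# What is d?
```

{'rat': 8, 'ox': 7, 'lion': 9}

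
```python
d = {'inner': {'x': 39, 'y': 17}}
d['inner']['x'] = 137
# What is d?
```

After line 1: d = {'inner': {'x': 39, 'y': 17}}
After line 2 (inner x overwritten): d = {'inner': {'x': 137, 'y': 17}}

{'inner': {'x': 137, 'y': 17}}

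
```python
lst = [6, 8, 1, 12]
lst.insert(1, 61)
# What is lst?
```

[6, 61, 8, 1, 12]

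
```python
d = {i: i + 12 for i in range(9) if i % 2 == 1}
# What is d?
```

{1: 13, 3: 15, 5: 17, 7: 19}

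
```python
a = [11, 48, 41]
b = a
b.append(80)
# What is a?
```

After line 1: a = [11, 48, 41]
After line 2 (b = a is an alias, same object): a = [11, 48, 41], b = [11, 48, 41]
After line 3 (b.append mutates the shared list): a = [11, 48, 41, 80], b = [11, 48, 41, 80]

[11, 48, 41, 80]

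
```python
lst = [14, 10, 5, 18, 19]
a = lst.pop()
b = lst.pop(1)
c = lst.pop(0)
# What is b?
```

After line 1: lst = [14, 10, 5, 18, 19]
After line 2 (pop() -> a = 19): lst = [14, 10, 5, 18]
After line 3 (pop(1) -> b = 10): lst = [14, 5, 18]
After line 4 (pop(0) -> c = 14): lst = [5, 18]

10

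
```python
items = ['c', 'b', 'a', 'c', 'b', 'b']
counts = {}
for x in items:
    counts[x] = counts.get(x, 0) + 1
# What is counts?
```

Initial: counts = {}, items = ['c', 'b', 'a', 'c', 'b', 'b']
See 'c': counts = {'c': 1}
See 'b': counts = {'c': 1, 'b': 1}
See 'a': counts = {'c': 1, 'b': 1, 'a': 1}
See 'c': counts = {'c': 2, 'b': 1, 'a': 1}
See 'b': counts = {'c': 2, 'b': 2, 'a': 1}
See 'b': counts = {'c': 2, 'b': 3, 'a': 1}

{'c': 2, 'b': 3, 'a': 1}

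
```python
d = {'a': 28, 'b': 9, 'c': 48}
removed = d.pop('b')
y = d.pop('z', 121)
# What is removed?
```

After line 1: d = {'a': 28, 'b': 9, 'c': 48}
After line 2 (pop 'b' returns 9): d = {'a': 28, 'c': 48}, removed = 9
After line 3 (pop 'z' missing, returns default 121): d = {'a': 28, 'c': 48}, y = 121

9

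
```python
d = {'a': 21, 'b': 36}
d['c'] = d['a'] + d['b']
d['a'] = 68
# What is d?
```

After line 1: d = {'a': 21, 'b': 36}
After line 2 (d['c'] = 21 + 36): d = {'a': 21, 'b': 36, 'c': 57}
After line 3: d = {'a': 68, 'b': 36, 'c': 57}

{'a': 68, 'b': 36, 'c': 57}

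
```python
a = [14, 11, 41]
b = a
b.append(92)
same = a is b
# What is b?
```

After line 1: a = [14, 11, 41]
After line 2 (b = a is an alias, same object): a = [14, 11, 41], b = [14, 11, 41]
After line 3 (b.append mutates the shared list): a = [14, 11, 41, 92], b = [14, 11, 41, 92]
After line 4 (same = a is b; same object -> True): same = True

[14, 11, 41, 92]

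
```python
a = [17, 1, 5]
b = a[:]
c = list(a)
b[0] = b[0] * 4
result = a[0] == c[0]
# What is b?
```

After line 1: a = [17, 1, 5]
After line 2 (b = a[:], copy): a = [17, 1, 5], b = [17, 1, 5]
After line 3 (c = list(a) is a copy, new object): c = [17, 1, 5]
After line 4 (b[0] = 17 * 4 = 68; only b mutates (copy)): a = [17, 1, 5], b = [68, 1, 5], c = [17, 1, 5]
After line 5 (a[0] = 17, c[0] = 17; result = True)

[68, 1, 5]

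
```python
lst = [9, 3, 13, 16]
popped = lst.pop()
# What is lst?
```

[9, 3, 13]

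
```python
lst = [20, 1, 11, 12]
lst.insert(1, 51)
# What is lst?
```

[20, 51, 1, 11, 12]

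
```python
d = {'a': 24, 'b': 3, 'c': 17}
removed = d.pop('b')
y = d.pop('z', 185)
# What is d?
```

After line 1: d = {'a': 24, 'b': 3, 'c': 17}
After line 2 (pop 'b' returns 3): d = {'a': 24, 'c': 17}, removed = 3
After line 3 (pop 'z' missing, returns default 185): d = {'a': 24, 'c': 17}, y = 185

{'a': 24, 'c': 17}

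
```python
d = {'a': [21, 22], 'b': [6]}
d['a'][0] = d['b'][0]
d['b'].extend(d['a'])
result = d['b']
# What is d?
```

After line 1: d = {'a': [21, 22], 'b': [6]}
After line 2 (a[0] = b[0] = 6): d = {'a': [6, 22], 'b': [6]}
After line 3 (b.extend(a) appends [6, 22]): d = {'a': [6, 22], 'b': [6, 6, 22]}
After line 4: result = d['b'] = [6, 6, 22]

{'a': [6, 22], 'b': [6, 6, 22]}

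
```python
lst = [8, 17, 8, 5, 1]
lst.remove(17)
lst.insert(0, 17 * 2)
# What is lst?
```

After line 1: lst = [8, 17, 8, 5, 1]
After line 2 (remove first 17): lst = [8, 8, 5, 1]
After line 3 (insert 34 at index 0): lst = [34, 8, 8, 5, 1]

[34, 8, 8, 5, 1]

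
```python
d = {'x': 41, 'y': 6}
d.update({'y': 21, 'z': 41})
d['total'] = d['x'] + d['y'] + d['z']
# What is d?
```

After line 1: d = {'x': 41, 'y': 6}
After line 2 (y overwritten, z added): d = {'x': 41, 'y': 21, 'z': 41}
After line 3 (total = 41 + 21 + 41 = 103): d = {'x': 41, 'y': 21, 'z': 41, 'total': 103}

{'x': 41, 'y': 21, 'z': 41, 'total': 103}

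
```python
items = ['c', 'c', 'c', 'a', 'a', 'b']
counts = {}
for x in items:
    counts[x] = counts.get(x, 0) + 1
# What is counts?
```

Initial: counts = {}, items = ['c', 'c', 'c', 'a', 'a', 'b']
See 'c': counts = {'c': 1}
See 'c': counts = {'c': 2}
See 'c': counts = {'c': 3}
See 'a': counts = {'c': 3, 'a': 1}
See 'a': counts = {'c': 3, 'a': 2}
See 'b': counts = {'c': 3, 'a': 2, 'b': 1}

{'c': 3, 'a': 2, 'b': 1}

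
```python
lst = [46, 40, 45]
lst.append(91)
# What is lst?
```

[46, 40, 45, 91]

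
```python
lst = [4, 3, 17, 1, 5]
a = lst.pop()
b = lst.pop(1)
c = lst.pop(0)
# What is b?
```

After line 1: lst = [4, 3, 17, 1, 5]
After line 2 (pop() -> a = 5): lst = [4, 3, 17, 1]
After line 3 (pop(1) -> b = 3): lst = [4, 17, 1]
After line 4 (pop(0) -> c = 4): lst = [17, 1]

3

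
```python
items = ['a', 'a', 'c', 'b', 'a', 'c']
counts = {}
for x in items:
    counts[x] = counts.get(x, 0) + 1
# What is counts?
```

Initial: counts = {}, items = ['a', 'a', 'c', 'b', 'a', 'c']
See 'a': counts = {'a': 1}
See 'a': counts = {'a': 2}
See 'c': counts = {'a': 2, 'c': 1}
See 'b': counts = {'a': 2, 'c': 1, 'b': 1}
See 'a': counts = {'a': 3, 'c': 1, 'b': 1}
See 'c': counts = {'a': 3, 'c': 2, 'b': 1}

{'a': 3, 'c': 2, 'b': 1}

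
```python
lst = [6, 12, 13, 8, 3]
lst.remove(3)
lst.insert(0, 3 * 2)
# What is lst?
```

After line 1: lst = [6, 12, 13, 8, 3]
After line 2 (remove first 3): lst = [6, 12, 13, 8]
After line 3 (insert 6 at index 0): lst = [6, 6, 12, 13, 8]

[6, 6, 12, 13, 8]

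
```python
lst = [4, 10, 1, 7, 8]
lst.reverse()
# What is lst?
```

[8, 7, 1, 10, 4]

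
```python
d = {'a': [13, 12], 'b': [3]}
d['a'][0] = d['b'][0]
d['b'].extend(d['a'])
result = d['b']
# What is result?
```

After line 1: d = {'a': [13, 12], 'b': [3]}
After line 2 (a[0] = b[0] = 3): d = {'a': [3, 12], 'b': [3]}
After line 3 (b.extend(a) appends [3, 12]): d = {'a': [3, 12], 'b': [3, 3, 12]}
After line 4: result = d['b'] = [3, 3, 12]

[3, 3, 12]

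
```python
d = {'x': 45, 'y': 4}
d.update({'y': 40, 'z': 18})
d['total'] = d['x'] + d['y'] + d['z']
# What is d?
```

After line 1: d = {'x': 45, 'y': 4}
After line 2 (y overwritten, z added): d = {'x': 45, 'y': 40, 'z': 18}
After line 3 (total = 45 + 40 + 18 = 103): d = {'x': 45, 'y': 40, 'z': 18, 'total': 103}

{'x': 45, 'y': 40, 'z': 18, 'total': 103}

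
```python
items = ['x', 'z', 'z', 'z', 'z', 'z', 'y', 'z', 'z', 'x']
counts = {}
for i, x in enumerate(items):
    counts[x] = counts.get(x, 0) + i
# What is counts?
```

Initial: counts = {}, items = ['x', 'z', 'z', 'z', 'z', 'z', 'y', 'z', 'z', 'x']
i=0, x='x': counts = {'x': 0}
i=1, x='z': counts = {'x': 0, 'z': 1}
i=2, x='z': counts = {'x': 0, 'z': 3}
i=3, x='z': counts = {'x': 0, 'z': 6}
i=4, x='z': counts = {'x': 0, 'z': 10}
i=5, x='z': counts = {'x': 0, 'z': 15}
i=6, x='y': counts = {'x': 0, 'z': 15, 'y': 6}
i=7, x='z': counts = {'x': 0, 'z': 22, 'y': 6}
i=8, x='z': counts = {'x': 0, 'z': 30, 'y': 6}
i=9, x='x': counts = {'x': 9, 'z': 30, 'y': 6}

{'x': 9, 'z': 30, 'y': 6}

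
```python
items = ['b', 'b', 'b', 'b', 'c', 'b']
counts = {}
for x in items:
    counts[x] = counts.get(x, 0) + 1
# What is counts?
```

Initial: counts = {}, items = ['b', 'b', 'b', 'b', 'c', 'b']
See 'b': counts = {'b': 1}
See 'b': counts = {'b': 2}
See 'b': counts = {'b': 3}
See 'b': counts = {'b': 4}
See 'c': counts = {'b': 4, 'c': 1}
See 'b': counts = {'b': 5, 'c': 1}

{'b': 5, 'c': 1}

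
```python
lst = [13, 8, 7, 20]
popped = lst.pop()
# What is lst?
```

[13, 8, 7]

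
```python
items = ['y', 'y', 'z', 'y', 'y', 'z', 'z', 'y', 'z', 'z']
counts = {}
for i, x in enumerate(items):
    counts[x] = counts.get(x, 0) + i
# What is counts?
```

Initial: counts = {}, items = ['y', 'y', 'z', 'y', 'y', 'z', 'z', 'y', 'z', 'z']
i=0, x='y': counts = {'y': 0}
i=1, x='y': counts = {'y': 1}
i=2, x='z': counts = {'y': 1, 'z': 2}
i=3, x='y': counts = {'y': 4, 'z': 2}
i=4, x='y': counts = {'y': 8, 'z': 2}
i=5, x='z': counts = {'y': 8, 'z': 7}
i=6, x='z': counts = {'y': 8, 'z': 13}
i=7, x='y': counts = {'y': 15, 'z': 13}
i=8, x='z': counts = {'y': 15, 'z': 21}
i=9, x='z': counts = {'y': 15, 'z': 30}

{'y': 15, 'z': 30}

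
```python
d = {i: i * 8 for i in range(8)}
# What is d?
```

{0: 0, 1: 8, 2: 16, 3: 24, 4: 32, 5: 40, 6: 48, 7: 56}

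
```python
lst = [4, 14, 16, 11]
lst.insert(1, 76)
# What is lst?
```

[4, 76, 14, 16, 11]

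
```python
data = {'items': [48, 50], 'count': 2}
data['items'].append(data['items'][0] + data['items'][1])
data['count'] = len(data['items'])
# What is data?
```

After line 1: data = {'items': [48, 50], 'count': 2}
After line 2 (append 48 + 50 = 98): data = {'items': [48, 50, 98], 'count': 2}
After line 3 (count = len(items) = 3): data = {'items': [48, 50, 98], 'count': 3}

{'items': [48, 50, 98], 'count': 3}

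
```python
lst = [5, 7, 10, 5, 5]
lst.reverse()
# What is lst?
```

[5, 5, 10, 7, 5]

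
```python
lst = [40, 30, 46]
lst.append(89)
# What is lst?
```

[40, 30, 46, 89]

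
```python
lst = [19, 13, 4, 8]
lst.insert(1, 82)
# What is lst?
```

[19, 82, 13, 4, 8]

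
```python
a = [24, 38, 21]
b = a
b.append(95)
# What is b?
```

After line 1: a = [24, 38, 21]
After line 2 (b = a is an alias, same object): a = [24, 38, 21], b = [24, 38, 21]
After line 3 (b.append mutates the shared list): a = [24, 38, 21, 95], b = [24, 38, 21, 95]

[24, 38, 21, 95]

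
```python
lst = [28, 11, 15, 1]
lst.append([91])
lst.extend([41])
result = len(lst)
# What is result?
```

After line 1: lst = [28, 11, 15, 1]
After line 2 (append adds [91] as single element): lst = [28, 11, 15, 1, [91]]
After line 3 (extend unpacks [41], adds 41): lst = [28, 11, 15, 1, [91], 41]
After line 4: result = len(lst) = 6

6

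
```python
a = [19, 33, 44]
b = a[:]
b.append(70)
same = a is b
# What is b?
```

After line 1: a = [19, 33, 44]
After line 2 (b = a[:] is a shallow copy, new object): a = [19, 33, 44], b = [19, 33, 44]
After line 3 (append only mutates b): a = [19, 33, 44], b = [19, 33, 44, 70]
After line 4 (same = a is b; different objects -> False): same = False

[19, 33, 44, 70]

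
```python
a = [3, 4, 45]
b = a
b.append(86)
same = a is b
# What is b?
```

After line 1: a = [3, 4, 45]
After line 2 (b = a is an alias, same object): a = [3, 4, 45], b = [3, 4, 45]
After line 3 (b.append mutates the shared list): a = [3, 4, 45, 86], b = [3, 4, 45, 86]
After line 4 (same = a is b; same object -> True): same = True

[3, 4, 45, 86]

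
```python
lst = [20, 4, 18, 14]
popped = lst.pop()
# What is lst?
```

[20, 4, 18]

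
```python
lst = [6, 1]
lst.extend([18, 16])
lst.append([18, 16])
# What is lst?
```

After line 1: lst = [6, 1]
After line 2 (extend unpacks [18, 16]): lst = [6, 1, 18, 16]
After line 3 (append adds [18, 16] as single element): lst = [6, 1, 18, 16, [18, 16]]

[6, 1, 18, 16, [18, 16]]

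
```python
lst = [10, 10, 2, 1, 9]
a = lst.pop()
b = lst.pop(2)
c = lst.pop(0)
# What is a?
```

After line 1: lst = [10, 10, 2, 1, 9]
After line 2 (pop() -> a = 9): lst = [10, 10, 2, 1]
After line 3 (pop(2) -> b = 2): lst = [10, 10, 1]
After line 4 (pop(0) -> c = 10): lst = [10, 1]

9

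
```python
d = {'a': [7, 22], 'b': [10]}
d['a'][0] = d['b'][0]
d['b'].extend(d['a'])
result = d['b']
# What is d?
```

After line 1: d = {'a': [7, 22], 'b': [10]}
After line 2 (a[0] = b[0] = 10): d = {'a': [10, 22], 'b': [10]}
After line 3 (b.extend(a) appends [10, 22]): d = {'a': [10, 22], 'b': [10, 10, 22]}
After line 4: result = d['b'] = [10, 10, 22]

{'a': [10, 22], 'b': [10, 10, 22]}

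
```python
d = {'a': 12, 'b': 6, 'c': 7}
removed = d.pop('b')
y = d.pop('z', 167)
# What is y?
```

After line 1: d = {'a': 12, 'b': 6, 'c': 7}
After line 2 (pop 'b' returns 6): d = {'a': 12, 'c': 7}, removed = 6
After line 3 (pop 'z' missing, returns default 167): d = {'a': 12, 'c': 7}, y = 167

167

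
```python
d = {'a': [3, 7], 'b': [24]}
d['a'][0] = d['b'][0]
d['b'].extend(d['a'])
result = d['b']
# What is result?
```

After line 1: d = {'a': [3, 7], 'b': [24]}
After line 2 (a[0] = b[0] = 24): d = {'a': [24, 7], 'b': [24]}
After line 3 (b.extend(a) appends [24, 7]): d = {'a': [24, 7], 'b': [24, 24, 7]}
After line 4: result = d['b'] = [24, 24, 7]

[24, 24, 7]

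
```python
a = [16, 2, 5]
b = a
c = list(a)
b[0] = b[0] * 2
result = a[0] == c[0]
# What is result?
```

After line 1: a = [16, 2, 5]
After line 2 (b = a, alias): a = [16, 2, 5], b = [16, 2, 5]
After line 3 (c = list(a) is a copy, new object): c = [16, 2, 5]
After line 4 (b[0] = 16 * 2 = 32; mutates shared a/b): a = b = [32, 2, 5], c = [16, 2, 5]
After line 5 (a[0] = 32, c[0] = 16; result = False)

False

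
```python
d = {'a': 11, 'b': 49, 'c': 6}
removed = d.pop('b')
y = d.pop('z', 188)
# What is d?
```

After line 1: d = {'a': 11, 'b': 49, 'c': 6}
After line 2 (pop 'b' returns 49): d = {'a': 11, 'c': 6}, removed = 49
After line 3 (pop 'z' missing, returns default 188): d = {'a': 11, 'c': 6}, y = 188

{'a': 11, 'c': 6}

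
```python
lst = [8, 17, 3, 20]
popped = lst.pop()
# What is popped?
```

20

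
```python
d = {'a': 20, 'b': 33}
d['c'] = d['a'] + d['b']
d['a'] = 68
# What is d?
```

After line 1: d = {'a': 20, 'b': 33}
After line 2 (d['c'] = 20 + 33): d = {'a': 20, 'b': 33, 'c': 53}
After line 3: d = {'a': 68, 'b': 33, 'c': 53}

{'a': 68, 'b': 33, 'c': 53}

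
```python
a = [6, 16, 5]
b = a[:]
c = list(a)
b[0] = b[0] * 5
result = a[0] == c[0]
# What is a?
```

After line 1: a = [6, 16, 5]
After line 2 (b = a[:], copy): a = [6, 16, 5], b = [6, 16, 5]
After line 3 (c = list(a) is a copy, new object): c = [6, 16, 5]
After line 4 (b[0] = 6 * 5 = 30; only b mutates (copy)): a = [6, 16, 5], b = [30, 16, 5], c = [6, 16, 5]
After line 5 (a[0] = 6, c[0] = 6; result = True)

[6, 16, 5]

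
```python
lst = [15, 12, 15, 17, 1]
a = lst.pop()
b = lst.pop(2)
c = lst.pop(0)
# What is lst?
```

After line 1: lst = [15, 12, 15, 17, 1]
After line 2 (pop() -> a = 1): lst = [15, 12, 15, 17]
After line 3 (pop(2) -> b = 15): lst = [15, 12, 17]
After line 4 (pop(0) -> c = 15): lst = [12, 17]

[12, 17]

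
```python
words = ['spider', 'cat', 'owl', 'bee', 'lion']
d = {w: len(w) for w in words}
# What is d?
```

{'spider': 6, 'cat': 3, 'owl': 3, 'bee': 3, 'lion': 4}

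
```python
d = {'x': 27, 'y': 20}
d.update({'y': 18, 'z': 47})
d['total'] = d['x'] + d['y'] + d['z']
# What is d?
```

After line 1: d = {'x': 27, 'y': 20}
After line 2 (y overwritten, z added): d = {'x': 27, 'y': 18, 'z': 47}
After line 3 (total = 27 + 18 + 47 = 92): d = {'x': 27, 'y': 18, 'z': 47, 'total': 92}

{'x': 27, 'y': 18, 'z': 47, 'total': 92}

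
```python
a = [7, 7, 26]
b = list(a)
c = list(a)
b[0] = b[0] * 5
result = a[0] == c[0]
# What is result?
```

After line 1: a = [7, 7, 26]
After line 2 (b = list(a), copy): a = [7, 7, 26], b = [7, 7, 26]
After line 3 (c = list(a) is a copy, new object): c = [7, 7, 26]
After line 4 (b[0] = 7 * 5 = 35; only b mutates (copy)): a = [7, 7, 26], b = [35, 7, 26], c = [7, 7, 26]
After line 5 (a[0] = 7, c[0] = 7; result = True)

True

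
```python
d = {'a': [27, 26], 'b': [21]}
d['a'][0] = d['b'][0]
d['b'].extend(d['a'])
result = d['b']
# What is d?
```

After line 1: d = {'a': [27, 26], 'b': [21]}
After line 2 (a[0] = b[0] = 21): d = {'a': [21, 26], 'b': [21]}
After line 3 (b.extend(a) appends [21, 26]): d = {'a': [21, 26], 'b': [21, 21, 26]}
After line 4: result = d['b'] = [21, 21, 26]

{'a': [21, 26], 'b': [21, 21, 26]}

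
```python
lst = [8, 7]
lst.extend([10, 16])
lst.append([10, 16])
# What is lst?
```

After line 1: lst = [8, 7]
After line 2 (extend unpacks [10, 16]): lst = [8, 7, 10, 16]
After line 3 (append adds [10, 16] as single element): lst = [8, 7, 10, 16, [10, 16]]

[8, 7, 10, 16, [10, 16]]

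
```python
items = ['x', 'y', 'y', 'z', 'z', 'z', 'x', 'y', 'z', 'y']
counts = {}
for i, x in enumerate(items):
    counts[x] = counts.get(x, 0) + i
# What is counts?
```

Initial: counts = {}, items = ['x', 'y', 'y', 'z', 'z', 'z', 'x', 'y', 'z', 'y']
i=0, x='x': counts = {'x': 0}
i=1, x='y': counts = {'x': 0, 'y': 1}
i=2, x='y': counts = {'x': 0, 'y': 3}
i=3, x='z': counts = {'x': 0, 'y': 3, 'z': 3}
i=4, x='z': counts = {'x': 0, 'y': 3, 'z': 7}
i=5, x='z': counts = {'x': 0, 'y': 3, 'z': 12}
i=6, x='x': counts = {'x': 6, 'y': 3, 'z': 12}
i=7, x='y': counts = {'x': 6, 'y': 10, 'z': 12}
i=8, x='z': counts = {'x': 6, 'y': 10, 'z': 20}
i=9, x='y': counts = {'x': 6, 'y': 19, 'z': 20}

{'x': 6, 'y': 19, 'z': 20}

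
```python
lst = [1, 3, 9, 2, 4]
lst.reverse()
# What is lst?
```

[4, 2, 9, 3, 1]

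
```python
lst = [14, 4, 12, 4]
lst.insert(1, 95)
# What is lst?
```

[14, 95, 4, 12, 4]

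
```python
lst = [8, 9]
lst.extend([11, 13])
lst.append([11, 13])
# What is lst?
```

After line 1: lst = [8, 9]
After line 2 (extend unpacks [11, 13]): lst = [8, 9, 11, 13]
After line 3 (append adds [11, 13] as single element): lst = [8, 9, 11, 13, [11, 13]]

[8, 9, 11, 13, [11, 13]]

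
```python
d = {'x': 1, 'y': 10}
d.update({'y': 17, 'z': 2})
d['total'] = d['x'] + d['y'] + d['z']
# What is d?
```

After line 1: d = {'x': 1, 'y': 10}
After line 2 (y overwritten, z added): d = {'x': 1, 'y': 17, 'z': 2}
After line 3 (total = 1 + 17 + 2 = 20): d = {'x': 1, 'y': 17, 'z': 2, 'total': 20}

{'x': 1, 'y': 17, 'z': 2, 'total': 20}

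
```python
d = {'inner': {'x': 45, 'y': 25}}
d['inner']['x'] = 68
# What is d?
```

After line 1: d = {'inner': {'x': 45, 'y': 25}}
After line 2 (inner x overwritten): d = {'inner': {'x': 68, 'y': 25}}

{'inner': {'x': 68, 'y': 25}}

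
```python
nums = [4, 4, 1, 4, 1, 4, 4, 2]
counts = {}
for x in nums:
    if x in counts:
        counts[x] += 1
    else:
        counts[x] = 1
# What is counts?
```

Initial: counts = {}, nums = [4, 4, 1, 4, 1, 4, 4, 2]
See 4: counts = {4: 1}
See 4: counts = {4: 2}
See 1: counts = {4: 2, 1: 1}
See 4: counts = {4: 3, 1: 1}
See 1: counts = {4: 3, 1: 2}
See 4: counts = {4: 4, 1: 2}
See 4: counts = {4: 5, 1: 2}
See 2: counts = {4: 5, 1: 2, 2: 1}

{4: 5, 1: 2, 2: 1}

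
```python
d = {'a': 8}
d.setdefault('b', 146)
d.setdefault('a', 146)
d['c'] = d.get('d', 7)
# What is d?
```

After line 1: d = {'a': 8}
After line 2 (setdefault adds 'b'=146): d = {'a': 8, 'b': 146}
After line 3 (setdefault 'a' no-op, already exists): d = {'a': 8, 'b': 146}
After line 4 (get('d', 7) returns default since 'd' not in d): d = {'a': 8, 'b': 146, 'c': 7}

{'a': 8, 'b': 146, 'c': 7}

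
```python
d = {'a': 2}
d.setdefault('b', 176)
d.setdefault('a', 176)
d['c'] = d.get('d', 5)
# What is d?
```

After line 1: d = {'a': 2}
After line 2 (setdefault adds 'b'=176): d = {'a': 2, 'b': 176}
After line 3 (setdefault 'a' no-op, already exists): d = {'a': 2, 'b': 176}
After line 4 (get('d', 5) returns default since 'd' not in d): d = {'a': 2, 'b': 176, 'c': 5}

{'a': 2, 'b': 176, 'c': 5}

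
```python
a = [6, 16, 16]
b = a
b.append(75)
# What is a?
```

After line 1: a = [6, 16, 16]
After line 2 (b = a is an alias, same object): a = [6, 16, 16], b = [6, 16, 16]
After line 3 (b.append mutates the shared list): a = [6, 16, 16, 75], b = [6, 16, 16, 75]

[6, 16, 16, 75]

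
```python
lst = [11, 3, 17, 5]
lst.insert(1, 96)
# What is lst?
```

[11, 96, 3, 17, 5]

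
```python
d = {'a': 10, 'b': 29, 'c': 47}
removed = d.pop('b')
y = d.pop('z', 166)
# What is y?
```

After line 1: d = {'a': 10, 'b': 29, 'c': 47}
After line 2 (pop 'b' returns 29): d = {'a': 10, 'c': 47}, removed = 29
After line 3 (pop 'z' missing, returns default 166): d = {'a': 10, 'c': 47}, y = 166

166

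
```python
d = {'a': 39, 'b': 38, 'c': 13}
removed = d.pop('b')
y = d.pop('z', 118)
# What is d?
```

After line 1: d = {'a': 39, 'b': 38, 'c': 13}
After line 2 (pop 'b' returns 38): d = {'a': 39, 'c': 13}, removed = 38
After line 3 (pop 'z' missing, returns default 118): d = {'a': 39, 'c': 13}, y = 118

{'a': 39, 'c': 13}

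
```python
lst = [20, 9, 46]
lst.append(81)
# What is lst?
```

[20, 9, 46, 81]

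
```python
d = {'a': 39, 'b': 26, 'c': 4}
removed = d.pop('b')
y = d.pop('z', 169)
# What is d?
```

After line 1: d = {'a': 39, 'b': 26, 'c': 4}
After line 2 (pop 'b' returns 26): d = {'a': 39, 'c': 4}, removed = 26
After line 3 (pop 'z' missing, returns default 169): d = {'a': 39, 'c': 4}, y = 169

{'a': 39, 'c': 4}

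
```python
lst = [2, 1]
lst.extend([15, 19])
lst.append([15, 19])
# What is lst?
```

After line 1: lst = [2, 1]
After line 2 (extend unpacks [15, 19]): lst = [2, 1, 15, 19]
After line 3 (append adds [15, 19] as single element): lst = [2, 1, 15, 19, [15, 19]]

[2, 1, 15, 19, [15, 19]]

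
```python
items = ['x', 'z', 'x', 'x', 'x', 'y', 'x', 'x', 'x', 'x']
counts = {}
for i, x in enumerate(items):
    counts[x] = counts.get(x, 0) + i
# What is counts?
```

Initial: counts = {}, items = ['x', 'z', 'x', 'x', 'x', 'y', 'x', 'x', 'x', 'x']
i=0, x='x': counts = {'x': 0}
i=1, x='z': counts = {'x': 0, 'z': 1}
i=2, x='x': counts = {'x': 2, 'z': 1}
i=3, x='x': counts = {'x': 5, 'z': 1}
i=4, x='x': counts = {'x': 9, 'z': 1}
i=5, x='y': counts = {'x': 9, 'z': 1, 'y': 5}
i=6, x='x': counts = {'x': 15, 'z': 1, 'y': 5}
i=7, x='x': counts = {'x': 22, 'z': 1, 'y': 5}
i=8, x='x': counts = {'x': 30, 'z': 1, 'y': 5}
i=9, x='x': counts = {'x': 39, 'z': 1, 'y': 5}

{'x': 39, 'z': 1, 'y': 5}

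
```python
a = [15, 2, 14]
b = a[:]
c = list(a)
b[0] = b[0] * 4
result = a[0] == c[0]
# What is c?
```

After line 1: a = [15, 2, 14]
After line 2 (b = a[:], copy): a = [15, 2, 14], b = [15, 2, 14]
After line 3 (c = list(a) is a copy, new object): c = [15, 2, 14]
After line 4 (b[0] = 15 * 4 = 60; only b mutates (copy)): a = [15, 2, 14], b = [60, 2, 14], c = [15, 2, 14]
After line 5 (a[0] = 15, c[0] = 15; result = True)

[15, 2, 14]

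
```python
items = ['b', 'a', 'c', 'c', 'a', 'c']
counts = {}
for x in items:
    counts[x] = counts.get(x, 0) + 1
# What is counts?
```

Initial: counts = {}, items = ['b', 'a', 'c', 'c', 'a', 'c']
See 'b': counts = {'b': 1}
See 'a': counts = {'b': 1, 'a': 1}
See 'c': counts = {'b': 1, 'a': 1, 'c': 1}
See 'c': counts = {'b': 1, 'a': 1, 'c': 2}
See 'a': counts = {'b': 1, 'a': 2, 'c': 2}
See 'c': counts = {'b': 1, 'a': 2, 'c': 3}

{'b': 1, 'a': 2, 'c': 3}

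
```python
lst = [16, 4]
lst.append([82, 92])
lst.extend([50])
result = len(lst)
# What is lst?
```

After line 1: lst = [16, 4]
After line 2 (append adds [82, 92] as single element): lst = [16, 4, [82, 92]]
After line 3 (extend unpacks [50], adds 50): lst = [16, 4, [82, 92], 50]
After line 4: result = len(lst) = 4

[16, 4, [82, 92], 50]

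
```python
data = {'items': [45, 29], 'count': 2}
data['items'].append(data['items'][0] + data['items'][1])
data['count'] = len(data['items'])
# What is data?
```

After line 1: data = {'items': [45, 29], 'count': 2}
After line 2 (append 45 + 29 = 74): data = {'items': [45, 29, 74], 'count': 2}
After line 3 (count = len(items) = 3): data = {'items': [45, 29, 74], 'count': 3}

{'items': [45, 29, 74], 'count': 3}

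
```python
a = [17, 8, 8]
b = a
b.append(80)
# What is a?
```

After line 1: a = [17, 8, 8]
After line 2 (b = a is an alias, same object): a = [17, 8, 8], b = [17, 8, 8]
After line 3 (b.append mutates the shared list): a = [17, 8, 8, 80], b = [17, 8, 8, 80]

[17, 8, 8, 80]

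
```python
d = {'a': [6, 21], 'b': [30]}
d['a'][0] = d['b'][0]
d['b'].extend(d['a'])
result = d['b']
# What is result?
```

After line 1: d = {'a': [6, 21], 'b': [30]}
After line 2 (a[0] = b[0] = 30): d = {'a': [30, 21], 'b': [30]}
After line 3 (b.extend(a) appends [30, 21]): d = {'a': [30, 21], 'b': [30, 30, 21]}
After line 4: result = d['b'] = [30, 30, 21]

[30, 30, 21]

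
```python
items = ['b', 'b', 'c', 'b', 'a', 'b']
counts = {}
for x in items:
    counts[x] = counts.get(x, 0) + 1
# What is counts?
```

Initial: counts = {}, items = ['b', 'b', 'c', 'b', 'a', 'b']
See 'b': counts = {'b': 1}
See 'b': counts = {'b': 2}
See 'c': counts = {'b': 2, 'c': 1}
See 'b': counts = {'b': 3, 'c': 1}
See 'a': counts = {'b': 3, 'c': 1, 'a': 1}
See 'b': counts = {'b': 4, 'c': 1, 'a': 1}

{'b': 4, 'c': 1, 'a': 1}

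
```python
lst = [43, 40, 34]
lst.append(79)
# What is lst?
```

[43, 40, 34, 79]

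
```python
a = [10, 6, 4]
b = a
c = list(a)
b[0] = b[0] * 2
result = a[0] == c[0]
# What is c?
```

After line 1: a = [10, 6, 4]
After line 2 (b = a, alias): a = [10, 6, 4], b = [10, 6, 4]
After line 3 (c = list(a) is a copy, new object): c = [10, 6, 4]
After line 4 (b[0] = 10 * 2 = 20; mutates shared a/b): a = b = [20, 6, 4], c = [10, 6, 4]
After line 5 (a[0] = 20, c[0] = 10; result = False)

[10, 6, 4]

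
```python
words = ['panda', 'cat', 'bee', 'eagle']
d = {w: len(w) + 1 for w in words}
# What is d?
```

{'panda': 6, 'cat': 4, 'bee': 4, 'eagle': 6}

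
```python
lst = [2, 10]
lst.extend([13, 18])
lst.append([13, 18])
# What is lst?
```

After line 1: lst = [2, 10]
After line 2 (extend unpacks [13, 18]): lst = [2, 10, 13, 18]
After line 3 (append adds [13, 18] as single element): lst = [2, 10, 13, 18, [13, 18]]

[2, 10, 13, 18, [13, 18]]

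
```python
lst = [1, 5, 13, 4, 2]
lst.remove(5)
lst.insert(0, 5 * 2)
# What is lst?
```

After line 1: lst = [1, 5, 13, 4, 2]
After line 2 (remove first 5): lst = [1, 13, 4, 2]
After line 3 (insert 10 at index 0): lst = [10, 1, 13, 4, 2]

[10, 1, 13, 4, 2]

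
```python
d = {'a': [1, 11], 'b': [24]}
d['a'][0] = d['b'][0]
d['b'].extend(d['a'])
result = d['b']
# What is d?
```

After line 1: d = {'a': [1, 11], 'b': [24]}
After line 2 (a[0] = b[0] = 24): d = {'a': [24, 11], 'b': [24]}
After line 3 (b.extend(a) appends [24, 11]): d = {'a': [24, 11], 'b': [24, 24, 11]}
After line 4: result = d['b'] = [24, 24, 11]

{'a': [24, 11], 'b': [24, 24, 11]}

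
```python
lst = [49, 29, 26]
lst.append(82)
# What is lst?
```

[49, 29, 26, 82]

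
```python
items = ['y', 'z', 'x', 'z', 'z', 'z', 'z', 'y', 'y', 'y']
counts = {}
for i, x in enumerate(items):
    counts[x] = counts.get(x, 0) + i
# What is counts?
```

Initial: counts = {}, items = ['y', 'z', 'x', 'z', 'z', 'z', 'z', 'y', 'y', 'y']
i=0, x='y': counts = {'y': 0}
i=1, x='z': counts = {'y': 0, 'z': 1}
i=2, x='x': counts = {'y': 0, 'z': 1, 'x': 2}
i=3, x='z': counts = {'y': 0, 'z': 4, 'x': 2}
i=4, x='z': counts = {'y': 0, 'z': 8, 'x': 2}
i=5, x='z': counts = {'y': 0, 'z': 13, 'x': 2}
i=6, x='z': counts = {'y': 0, 'z': 19, 'x': 2}
i=7, x='y': counts = {'y': 7, 'z': 19, 'x': 2}
i=8, x='y': counts = {'y': 15, 'z': 19, 'x': 2}
i=9, x='y': counts = {'y': 24, 'z': 19, 'x': 2}

{'y': 24, 'z': 19, 'x': 2}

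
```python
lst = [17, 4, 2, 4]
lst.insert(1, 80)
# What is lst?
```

[17, 80, 4, 2, 4]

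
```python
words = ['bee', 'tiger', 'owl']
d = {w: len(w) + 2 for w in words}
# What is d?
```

{'bee': 5, 'tiger': 7, 'owl': 5}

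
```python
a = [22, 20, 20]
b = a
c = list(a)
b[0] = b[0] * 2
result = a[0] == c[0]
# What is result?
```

After line 1: a = [22, 20, 20]
After line 2 (b = a, alias): a = [22, 20, 20], b = [22, 20, 20]
After line 3 (c = list(a) is a copy, new object): c = [22, 20, 20]
After line 4 (b[0] = 22 * 2 = 44; mutates shared a/b): a = b = [44, 20, 20], c = [22, 20, 20]
After line 5 (a[0] = 44, c[0] = 22; result = False)

False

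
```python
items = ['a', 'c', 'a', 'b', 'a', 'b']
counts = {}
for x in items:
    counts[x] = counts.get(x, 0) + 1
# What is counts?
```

Initial: counts = {}, items = ['a', 'c', 'a', 'b', 'a', 'b']
See 'a': counts = {'a': 1}
See 'c': counts = {'a': 1, 'c': 1}
See 'a': counts = {'a': 2, 'c': 1}
See 'b': counts = {'a': 2, 'c': 1, 'b': 1}
See 'a': counts = {'a': 3, 'c': 1, 'b': 1}
See 'b': counts = {'a': 3, 'c': 1, 'b': 2}

{'a': 3, 'c': 1, 'b': 2}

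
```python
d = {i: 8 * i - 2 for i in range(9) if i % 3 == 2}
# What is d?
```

{2: 14, 5: 38, 8: 62}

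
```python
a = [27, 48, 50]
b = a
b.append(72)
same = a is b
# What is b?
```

After line 1: a = [27, 48, 50]
After line 2 (b = a is an alias, same object): a = [27, 48, 50], b = [27, 48, 50]
After line 3 (b.append mutates the shared list): a = [27, 48, 50, 72], b = [27, 48, 50, 72]
After line 4 (same = a is b; same object -> True): same = True

[27, 48, 50, 72]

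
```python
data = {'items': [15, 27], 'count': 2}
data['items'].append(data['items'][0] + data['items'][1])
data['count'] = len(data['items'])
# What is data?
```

After line 1: data = {'items': [15, 27], 'count': 2}
After line 2 (append 15 + 27 = 42): data = {'items': [15, 27, 42], 'count': 2}
After line 3 (count = len(items) = 3): data = {'items': [15, 27, 42], 'count': 3}

{'items': [15, 27, 42], 'count': 3}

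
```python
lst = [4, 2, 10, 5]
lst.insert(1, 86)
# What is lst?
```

[4, 86, 2, 10, 5]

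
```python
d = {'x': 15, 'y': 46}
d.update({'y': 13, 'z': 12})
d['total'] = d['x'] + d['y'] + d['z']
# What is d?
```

After line 1: d = {'x': 15, 'y': 46}
After line 2 (y overwritten, z added): d = {'x': 15, 'y': 13, 'z': 12}
After line 3 (total = 15 + 13 + 12 = 40): d = {'x': 15, 'y': 13, 'z': 12, 'total': 40}

{'x': 15, 'y': 13, 'z': 12, 'total': 40}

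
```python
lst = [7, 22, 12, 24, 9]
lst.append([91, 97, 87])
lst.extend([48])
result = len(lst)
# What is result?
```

After line 1: lst = [7, 22, 12, 24, 9]
After line 2 (append adds [91, 97, 87] as single element): lst = [7, 22, 12, 24, 9, [91, 97, 87]]
After line 3 (extend unpacks [48], adds 48): lst = [7, 22, 12, 24, 9, [91, 97, 87], 48]
After line 4: result = len(lst) = 7

7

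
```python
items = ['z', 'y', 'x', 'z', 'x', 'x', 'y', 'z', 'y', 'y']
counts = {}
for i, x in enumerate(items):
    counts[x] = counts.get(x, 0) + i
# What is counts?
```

Initial: counts = {}, items = ['z', 'y', 'x', 'z', 'x', 'x', 'y', 'z', 'y', 'y']
i=0, x='z': counts = {'z': 0}
i=1, x='y': counts = {'z': 0, 'y': 1}
i=2, x='x': counts = {'z': 0, 'y': 1, 'x': 2}
i=3, x='z': counts = {'z': 3, 'y': 1, 'x': 2}
i=4, x='x': counts = {'z': 3, 'y': 1, 'x': 6}
i=5, x='x': counts = {'z': 3, 'y': 1, 'x': 11}
i=6, x='y': counts = {'z': 3, 'y': 7, 'x': 11}
i=7, x='z': counts = {'z': 10, 'y': 7, 'x': 11}
i=8, x='y': counts = {'z': 10, 'y': 15, 'x': 11}
i=9, x='y': counts = {'z': 10, 'y': 24, 'x': 11}

{'z': 10, 'y': 24, 'x': 11}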